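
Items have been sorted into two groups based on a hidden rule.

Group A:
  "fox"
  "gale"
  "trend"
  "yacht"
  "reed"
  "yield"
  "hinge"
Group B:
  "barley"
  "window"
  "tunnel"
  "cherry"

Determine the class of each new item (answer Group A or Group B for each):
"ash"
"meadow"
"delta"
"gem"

The common property of the 'Group A' items is: length ≤ 5. No 'Group B' item has it.

Group A, Group B, Group A, Group A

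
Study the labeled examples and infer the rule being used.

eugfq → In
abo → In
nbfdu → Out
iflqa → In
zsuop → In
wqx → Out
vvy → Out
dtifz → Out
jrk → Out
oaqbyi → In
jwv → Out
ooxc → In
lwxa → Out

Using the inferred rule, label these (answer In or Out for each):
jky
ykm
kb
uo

The rule appears to be: has ≥ 2 vowels.
Out: jky, since 0 vowels. Out: ykm, since 0 vowels. Out: kb, since 0 vowels. In: uo, since 2 vowels.

Out, Out, Out, In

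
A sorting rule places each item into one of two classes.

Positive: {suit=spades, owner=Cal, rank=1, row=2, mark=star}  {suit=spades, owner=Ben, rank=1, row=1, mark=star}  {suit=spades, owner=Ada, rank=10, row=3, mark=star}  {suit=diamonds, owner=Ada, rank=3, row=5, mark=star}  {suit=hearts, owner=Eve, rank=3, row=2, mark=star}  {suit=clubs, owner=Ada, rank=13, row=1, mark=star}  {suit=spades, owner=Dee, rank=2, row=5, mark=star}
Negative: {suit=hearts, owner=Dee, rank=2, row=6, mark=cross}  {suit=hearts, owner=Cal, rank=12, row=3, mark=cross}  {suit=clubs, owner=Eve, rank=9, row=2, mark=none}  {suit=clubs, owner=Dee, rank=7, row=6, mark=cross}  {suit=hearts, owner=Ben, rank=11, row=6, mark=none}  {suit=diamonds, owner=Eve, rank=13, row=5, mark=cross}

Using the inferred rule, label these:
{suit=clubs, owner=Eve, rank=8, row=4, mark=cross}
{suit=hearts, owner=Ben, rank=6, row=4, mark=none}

Negative, Negative

The pattern is that an item is 'Positive' exactly when: mark is star.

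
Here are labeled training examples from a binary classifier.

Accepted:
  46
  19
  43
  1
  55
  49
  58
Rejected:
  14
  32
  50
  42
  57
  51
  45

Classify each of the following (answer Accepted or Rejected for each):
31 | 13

Accepted, Accepted

The distinguishing property — ≡ 1 (mod 3) — holds for all the 'Accepted' cases and none of the 'Rejected' cases.
31: Accepted (31 mod 3 = 1).
13: Accepted (13 mod 3 = 1).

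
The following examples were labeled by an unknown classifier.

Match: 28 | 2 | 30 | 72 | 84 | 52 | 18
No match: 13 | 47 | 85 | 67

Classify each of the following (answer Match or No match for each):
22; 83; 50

'Match' ⟺ even.
Match: 22, since 22 is even.
No match: 83, since 83 is odd.
Match: 50, since 50 is even.

Match, No match, Match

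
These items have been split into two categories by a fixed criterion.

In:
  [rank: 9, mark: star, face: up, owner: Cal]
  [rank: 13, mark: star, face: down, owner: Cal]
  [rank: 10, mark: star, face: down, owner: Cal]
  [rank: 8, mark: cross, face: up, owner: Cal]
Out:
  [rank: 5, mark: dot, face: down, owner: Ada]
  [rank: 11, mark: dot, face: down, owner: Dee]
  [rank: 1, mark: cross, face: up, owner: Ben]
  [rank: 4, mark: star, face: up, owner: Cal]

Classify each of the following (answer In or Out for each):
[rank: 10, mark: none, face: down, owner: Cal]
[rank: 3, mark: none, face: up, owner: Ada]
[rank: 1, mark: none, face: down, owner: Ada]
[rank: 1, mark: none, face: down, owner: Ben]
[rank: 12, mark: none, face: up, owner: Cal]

In, Out, Out, Out, In

'In' ⟺ owner is Cal AND rank ≥ 5.
[rank: 10, mark: none, face: down, owner: Cal] — owner is Cal, rank = 10, hence In. [rank: 3, mark: none, face: up, owner: Ada] — owner is Ada, rank = 3, hence Out. [rank: 1, mark: none, face: down, owner: Ada] — owner is Ada, rank = 1, hence Out. [rank: 1, mark: none, face: down, owner: Ben] — owner is Ben, rank = 1, hence Out. [rank: 12, mark: none, face: up, owner: Cal] — owner is Cal, rank = 12, hence In.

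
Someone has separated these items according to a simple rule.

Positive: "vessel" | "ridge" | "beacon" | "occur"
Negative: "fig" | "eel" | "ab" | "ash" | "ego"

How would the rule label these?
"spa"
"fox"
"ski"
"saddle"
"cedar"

Negative, Negative, Negative, Positive, Positive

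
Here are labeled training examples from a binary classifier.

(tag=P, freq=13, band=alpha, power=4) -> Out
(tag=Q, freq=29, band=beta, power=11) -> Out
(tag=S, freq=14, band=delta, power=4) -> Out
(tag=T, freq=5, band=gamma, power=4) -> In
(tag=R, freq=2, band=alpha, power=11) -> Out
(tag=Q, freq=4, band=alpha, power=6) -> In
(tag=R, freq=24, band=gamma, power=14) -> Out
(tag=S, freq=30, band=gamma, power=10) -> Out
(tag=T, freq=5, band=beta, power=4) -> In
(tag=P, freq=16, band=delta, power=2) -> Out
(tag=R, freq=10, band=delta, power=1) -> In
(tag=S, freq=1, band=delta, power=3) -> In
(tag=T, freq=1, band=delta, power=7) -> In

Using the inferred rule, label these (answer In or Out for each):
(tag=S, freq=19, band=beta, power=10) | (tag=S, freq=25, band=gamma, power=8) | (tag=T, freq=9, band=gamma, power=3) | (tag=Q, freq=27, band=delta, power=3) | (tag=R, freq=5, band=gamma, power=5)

The pattern is that an item is 'In' exactly when: freq ≤ 10 AND power ≤ 7.
(tag=S, freq=19, band=beta, power=10) → freq = 19, power = 10 → Out. (tag=S, freq=25, band=gamma, power=8) → freq = 25, power = 8 → Out. (tag=T, freq=9, band=gamma, power=3) → freq = 9, power = 3 → In. (tag=Q, freq=27, band=delta, power=3) → freq = 27, power = 3 → Out. (tag=R, freq=5, band=gamma, power=5) → freq = 5, power = 5 → In.

Out, Out, In, Out, In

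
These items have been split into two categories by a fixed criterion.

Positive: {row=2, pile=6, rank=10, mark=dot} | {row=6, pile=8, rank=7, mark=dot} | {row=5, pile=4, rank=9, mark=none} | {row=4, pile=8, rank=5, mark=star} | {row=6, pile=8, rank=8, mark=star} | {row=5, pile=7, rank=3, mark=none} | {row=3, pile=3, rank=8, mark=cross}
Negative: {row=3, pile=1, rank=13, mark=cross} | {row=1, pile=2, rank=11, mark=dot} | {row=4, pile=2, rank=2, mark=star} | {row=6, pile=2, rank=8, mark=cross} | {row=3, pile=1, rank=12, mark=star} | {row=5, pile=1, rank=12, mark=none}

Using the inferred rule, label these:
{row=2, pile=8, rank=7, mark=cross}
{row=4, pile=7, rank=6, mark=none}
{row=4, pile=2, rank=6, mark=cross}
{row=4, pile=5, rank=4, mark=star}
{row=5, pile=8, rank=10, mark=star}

Every 'Positive' example satisfies: pile ≥ 3. None of the 'Negative' examples do.
{row=2, pile=8, rank=7, mark=cross} → pile = 8 → Positive.
{row=4, pile=7, rank=6, mark=none} → pile = 7 → Positive.
{row=4, pile=2, rank=6, mark=cross} → pile = 2 → Negative.
{row=4, pile=5, rank=4, mark=star} → pile = 5 → Positive.
{row=5, pile=8, rank=10, mark=star} → pile = 8 → Positive.

Positive, Positive, Negative, Positive, Positive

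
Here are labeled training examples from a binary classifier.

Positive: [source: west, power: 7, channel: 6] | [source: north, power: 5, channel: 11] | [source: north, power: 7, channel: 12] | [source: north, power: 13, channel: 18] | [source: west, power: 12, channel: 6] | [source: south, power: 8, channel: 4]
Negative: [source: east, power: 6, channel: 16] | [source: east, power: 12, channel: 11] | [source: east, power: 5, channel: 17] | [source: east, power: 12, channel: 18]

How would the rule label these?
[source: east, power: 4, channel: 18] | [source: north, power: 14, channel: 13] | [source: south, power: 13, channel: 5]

Negative, Positive, Positive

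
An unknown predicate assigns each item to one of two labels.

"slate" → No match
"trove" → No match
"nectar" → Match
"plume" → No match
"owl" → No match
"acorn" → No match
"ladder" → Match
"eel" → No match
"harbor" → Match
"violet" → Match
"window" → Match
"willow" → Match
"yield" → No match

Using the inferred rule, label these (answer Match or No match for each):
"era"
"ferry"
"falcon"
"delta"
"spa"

No match, No match, Match, No match, No match

The simplest hypothesis consistent with all the labels is: even length.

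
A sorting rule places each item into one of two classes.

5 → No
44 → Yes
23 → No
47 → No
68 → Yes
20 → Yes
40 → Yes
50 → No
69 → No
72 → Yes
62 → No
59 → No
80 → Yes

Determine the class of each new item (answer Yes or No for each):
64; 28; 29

Checking candidate rules against both groups, what survives is: multiple of 4.
64 → 64 = 4·16 → Yes. 28 → 28 = 4·7 → Yes. 29 → 29 = 4·7 + 1 → No.

Yes, Yes, No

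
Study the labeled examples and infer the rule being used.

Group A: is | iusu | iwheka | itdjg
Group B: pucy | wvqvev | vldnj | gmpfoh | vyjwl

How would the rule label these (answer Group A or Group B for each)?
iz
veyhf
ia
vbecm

Group A, Group B, Group A, Group B

Rule: contains 'i'. This holds for each 'Group A' example and fails for each 'Group B' one.
Group A: iz, since has 'i'. Group B: veyhf, since no 'i'. Group A: ia, since has 'i'. Group B: vbecm, since no 'i'.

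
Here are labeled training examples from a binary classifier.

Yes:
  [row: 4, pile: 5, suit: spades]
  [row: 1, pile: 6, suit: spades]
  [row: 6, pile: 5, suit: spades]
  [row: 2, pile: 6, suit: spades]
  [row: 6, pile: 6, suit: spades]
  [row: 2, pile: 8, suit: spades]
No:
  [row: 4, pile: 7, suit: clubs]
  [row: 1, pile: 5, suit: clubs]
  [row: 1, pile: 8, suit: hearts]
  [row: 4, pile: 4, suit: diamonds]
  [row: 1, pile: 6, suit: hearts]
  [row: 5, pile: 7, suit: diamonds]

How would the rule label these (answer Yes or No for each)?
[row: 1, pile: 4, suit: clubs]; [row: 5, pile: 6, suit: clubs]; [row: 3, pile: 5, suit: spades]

No, No, Yes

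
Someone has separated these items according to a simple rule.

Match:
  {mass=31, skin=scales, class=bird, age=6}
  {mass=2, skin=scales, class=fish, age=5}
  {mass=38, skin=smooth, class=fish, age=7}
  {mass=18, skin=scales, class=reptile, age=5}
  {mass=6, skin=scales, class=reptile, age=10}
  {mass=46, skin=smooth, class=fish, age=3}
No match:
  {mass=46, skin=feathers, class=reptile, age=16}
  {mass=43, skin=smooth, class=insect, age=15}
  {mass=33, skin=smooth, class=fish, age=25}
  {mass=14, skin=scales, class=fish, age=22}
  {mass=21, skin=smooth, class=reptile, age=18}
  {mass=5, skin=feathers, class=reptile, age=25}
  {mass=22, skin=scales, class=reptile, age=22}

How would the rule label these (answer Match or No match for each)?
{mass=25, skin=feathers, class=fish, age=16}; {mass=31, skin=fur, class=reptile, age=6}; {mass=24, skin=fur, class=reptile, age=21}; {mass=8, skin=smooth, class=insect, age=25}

The simplest hypothesis consistent with all the labels is: age ≤ 10.
{mass=25, skin=feathers, class=fish, age=16}: age = 16, doesn't match → No match. {mass=31, skin=fur, class=reptile, age=6}: age = 6, fits → Match. {mass=24, skin=fur, class=reptile, age=21}: age = 21, doesn't match → No match. {mass=8, skin=smooth, class=insect, age=25}: age = 25, doesn't match → No match.

No match, Match, No match, No match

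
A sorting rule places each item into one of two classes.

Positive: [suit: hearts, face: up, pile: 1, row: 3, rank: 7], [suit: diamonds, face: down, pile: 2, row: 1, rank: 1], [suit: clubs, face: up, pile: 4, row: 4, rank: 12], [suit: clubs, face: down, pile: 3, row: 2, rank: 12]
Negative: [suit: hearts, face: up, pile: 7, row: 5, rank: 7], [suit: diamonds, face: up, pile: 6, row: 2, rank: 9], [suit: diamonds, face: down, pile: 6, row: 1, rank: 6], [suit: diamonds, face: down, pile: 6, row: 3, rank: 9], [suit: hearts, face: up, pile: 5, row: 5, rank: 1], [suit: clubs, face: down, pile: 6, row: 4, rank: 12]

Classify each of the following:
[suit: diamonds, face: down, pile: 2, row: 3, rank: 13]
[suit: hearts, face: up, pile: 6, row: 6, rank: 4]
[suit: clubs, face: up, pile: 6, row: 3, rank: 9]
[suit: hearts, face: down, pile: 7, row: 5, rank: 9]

Positive, Negative, Negative, Negative

The pattern is that an item is 'Positive' exactly when: pile ≤ 4.
Positive: [suit: diamonds, face: down, pile: 2, row: 3, rank: 13], since pile = 2.
Negative: [suit: hearts, face: up, pile: 6, row: 6, rank: 4], since pile = 6.
Negative: [suit: clubs, face: up, pile: 6, row: 3, rank: 9], since pile = 6.
Negative: [suit: hearts, face: down, pile: 7, row: 5, rank: 9], since pile = 7.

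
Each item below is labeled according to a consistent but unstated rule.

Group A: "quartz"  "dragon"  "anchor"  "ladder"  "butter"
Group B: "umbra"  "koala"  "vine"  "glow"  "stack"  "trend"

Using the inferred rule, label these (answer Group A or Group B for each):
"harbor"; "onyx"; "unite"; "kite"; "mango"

Group A, Group B, Group B, Group B, Group B

The classifier is using: length 6.
"harbor" — length 6, hence Group A. "onyx" — length 4, hence Group B. "unite" — length 5, hence Group B. "kite" — length 4, hence Group B. "mango" — length 5, hence Group B.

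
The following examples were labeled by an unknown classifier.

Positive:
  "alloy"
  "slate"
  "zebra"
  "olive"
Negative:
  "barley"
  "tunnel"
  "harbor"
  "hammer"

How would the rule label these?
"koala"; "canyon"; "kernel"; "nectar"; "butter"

The rule appears to be: odd length.

Positive, Negative, Negative, Negative, Negative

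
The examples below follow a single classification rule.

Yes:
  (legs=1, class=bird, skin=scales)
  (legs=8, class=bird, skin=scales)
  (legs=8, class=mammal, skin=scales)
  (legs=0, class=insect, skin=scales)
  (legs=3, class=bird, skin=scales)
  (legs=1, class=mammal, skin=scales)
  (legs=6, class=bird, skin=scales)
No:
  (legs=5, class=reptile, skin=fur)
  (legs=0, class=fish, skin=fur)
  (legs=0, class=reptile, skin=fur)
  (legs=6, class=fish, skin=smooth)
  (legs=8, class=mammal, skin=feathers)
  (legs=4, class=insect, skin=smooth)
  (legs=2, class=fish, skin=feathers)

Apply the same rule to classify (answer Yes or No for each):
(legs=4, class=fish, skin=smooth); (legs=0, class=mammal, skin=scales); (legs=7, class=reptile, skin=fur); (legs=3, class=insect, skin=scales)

Comparing the two groups points to one rule — skin is scales.

No, Yes, No, Yes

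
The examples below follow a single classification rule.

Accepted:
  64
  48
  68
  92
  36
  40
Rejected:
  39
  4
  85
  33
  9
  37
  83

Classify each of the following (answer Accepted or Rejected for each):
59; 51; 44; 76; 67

Rejected, Rejected, Accepted, Accepted, Rejected

Rule: even AND at least 9. This holds for each 'Accepted' example and fails for each 'Rejected' one.
Rejected: 59, since 59 is odd, 59 ≥ 9. Rejected: 51, since 51 is odd, 51 ≥ 9. Accepted: 44, since 44 is even, 44 ≥ 9. Accepted: 76, since 76 is even, 76 ≥ 9. Rejected: 67, since 67 is odd, 67 ≥ 9.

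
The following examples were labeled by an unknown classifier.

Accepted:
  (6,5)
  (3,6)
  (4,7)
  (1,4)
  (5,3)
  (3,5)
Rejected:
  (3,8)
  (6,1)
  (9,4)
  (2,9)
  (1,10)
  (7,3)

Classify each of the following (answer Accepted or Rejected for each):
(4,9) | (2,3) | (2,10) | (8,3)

Rejected, Accepted, Rejected, Rejected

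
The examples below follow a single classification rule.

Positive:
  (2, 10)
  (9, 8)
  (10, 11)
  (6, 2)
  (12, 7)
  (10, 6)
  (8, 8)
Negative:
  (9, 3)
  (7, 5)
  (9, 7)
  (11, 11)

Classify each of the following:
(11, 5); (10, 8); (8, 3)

The pattern is that an item is 'Positive' exactly when: product is even.
Negative: (11, 5), since 11·5 = 55.
Positive: (10, 8), since 10·8 = 80.
Positive: (8, 3), since 8·3 = 24.

Negative, Positive, Positive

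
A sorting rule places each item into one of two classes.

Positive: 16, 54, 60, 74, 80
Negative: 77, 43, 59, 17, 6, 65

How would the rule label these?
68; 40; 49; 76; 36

Positive, Positive, Negative, Positive, Positive

The common property of the 'Positive' items is: even AND at least 16. No 'Negative' item has it.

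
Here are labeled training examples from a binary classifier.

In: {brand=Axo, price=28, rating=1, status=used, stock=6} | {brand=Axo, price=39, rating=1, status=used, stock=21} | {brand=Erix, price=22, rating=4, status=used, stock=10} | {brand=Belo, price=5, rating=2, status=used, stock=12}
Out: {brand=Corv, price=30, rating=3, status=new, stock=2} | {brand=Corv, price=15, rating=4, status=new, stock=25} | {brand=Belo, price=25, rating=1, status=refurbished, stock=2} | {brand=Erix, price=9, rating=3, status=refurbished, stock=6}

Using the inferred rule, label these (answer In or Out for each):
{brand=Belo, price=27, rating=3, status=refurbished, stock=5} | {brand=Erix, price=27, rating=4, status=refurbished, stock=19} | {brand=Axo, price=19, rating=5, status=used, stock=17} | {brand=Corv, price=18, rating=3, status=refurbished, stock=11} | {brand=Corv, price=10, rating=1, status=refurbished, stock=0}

Out, Out, In, Out, Out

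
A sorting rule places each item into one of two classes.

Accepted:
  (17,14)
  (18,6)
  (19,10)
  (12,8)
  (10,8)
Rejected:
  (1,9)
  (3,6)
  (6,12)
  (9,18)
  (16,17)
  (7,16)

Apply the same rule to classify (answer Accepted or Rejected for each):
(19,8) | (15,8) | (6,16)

The simplest hypothesis consistent with all the labels is: first > second.
(19,8): Accepted (19 > 8).
(15,8): Accepted (15 > 8).
(6,16): Rejected (6 < 16).

Accepted, Accepted, Rejected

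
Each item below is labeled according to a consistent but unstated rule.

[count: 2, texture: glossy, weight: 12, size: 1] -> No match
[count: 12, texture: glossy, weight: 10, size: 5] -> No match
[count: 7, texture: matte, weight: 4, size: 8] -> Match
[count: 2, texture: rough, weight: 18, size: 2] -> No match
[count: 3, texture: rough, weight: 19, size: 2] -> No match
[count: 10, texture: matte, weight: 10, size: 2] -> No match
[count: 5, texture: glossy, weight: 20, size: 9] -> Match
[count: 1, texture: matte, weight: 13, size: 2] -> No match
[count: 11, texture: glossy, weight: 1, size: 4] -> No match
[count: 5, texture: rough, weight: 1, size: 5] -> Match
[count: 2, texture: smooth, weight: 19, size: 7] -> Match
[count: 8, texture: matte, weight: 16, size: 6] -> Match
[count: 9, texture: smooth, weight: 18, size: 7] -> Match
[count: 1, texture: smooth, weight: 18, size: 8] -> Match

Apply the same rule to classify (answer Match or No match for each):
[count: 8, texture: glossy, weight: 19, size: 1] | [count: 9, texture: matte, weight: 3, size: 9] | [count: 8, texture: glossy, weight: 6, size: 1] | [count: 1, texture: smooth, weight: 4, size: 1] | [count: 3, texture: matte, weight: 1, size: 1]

No match, Match, No match, No match, No match

The common property of the 'Match' items is: size ≥ 4 AND count ≤ 9. No 'No match' item has it.
[count: 8, texture: glossy, weight: 19, size: 1]: size = 1, count = 8, does not pass → No match.
[count: 9, texture: matte, weight: 3, size: 9]: size = 9, count = 9, satisfies this → Match.
[count: 8, texture: glossy, weight: 6, size: 1]: size = 1, count = 8, does not pass → No match.
[count: 1, texture: smooth, weight: 4, size: 1]: size = 1, count = 1, does not pass → No match.
[count: 3, texture: matte, weight: 1, size: 1]: size = 1, count = 3, does not pass → No match.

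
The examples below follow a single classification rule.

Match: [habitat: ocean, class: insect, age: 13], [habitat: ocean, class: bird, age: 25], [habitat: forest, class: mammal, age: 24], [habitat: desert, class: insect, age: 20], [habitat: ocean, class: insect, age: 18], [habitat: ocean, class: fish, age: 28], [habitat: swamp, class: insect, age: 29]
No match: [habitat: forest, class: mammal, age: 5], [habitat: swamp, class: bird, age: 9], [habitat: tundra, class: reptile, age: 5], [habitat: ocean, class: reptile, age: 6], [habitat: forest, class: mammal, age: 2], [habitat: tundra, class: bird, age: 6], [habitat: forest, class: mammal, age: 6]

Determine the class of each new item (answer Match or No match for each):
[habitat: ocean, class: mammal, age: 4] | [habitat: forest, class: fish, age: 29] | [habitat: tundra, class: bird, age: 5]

No match, Match, No match

The pattern is that an item is 'Match' exactly when: age ≥ 13.
[habitat: ocean, class: mammal, age: 4]: age = 4 — fails the rule, so No match. [habitat: forest, class: fish, age: 29]: age = 29 — meets the rule, so Match. [habitat: tundra, class: bird, age: 5]: age = 5 — fails the rule, so No match.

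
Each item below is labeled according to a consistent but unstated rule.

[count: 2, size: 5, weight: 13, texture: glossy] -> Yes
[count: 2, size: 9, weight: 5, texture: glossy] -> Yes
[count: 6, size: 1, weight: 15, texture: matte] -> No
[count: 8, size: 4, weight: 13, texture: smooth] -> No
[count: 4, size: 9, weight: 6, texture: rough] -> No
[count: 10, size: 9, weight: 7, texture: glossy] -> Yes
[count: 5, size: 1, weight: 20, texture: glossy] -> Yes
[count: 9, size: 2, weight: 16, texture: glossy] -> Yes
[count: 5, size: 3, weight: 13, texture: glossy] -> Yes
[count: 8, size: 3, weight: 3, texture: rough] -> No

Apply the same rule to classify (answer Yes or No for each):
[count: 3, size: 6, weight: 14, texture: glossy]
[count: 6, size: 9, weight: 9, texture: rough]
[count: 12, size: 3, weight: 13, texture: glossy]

Checking candidate rules against both groups, what survives is: texture is glossy.
[count: 3, size: 6, weight: 14, texture: glossy] → texture is glossy → Yes. [count: 6, size: 9, weight: 9, texture: rough] → texture is rough → No. [count: 12, size: 3, weight: 13, texture: glossy] → texture is glossy → Yes.

Yes, No, Yes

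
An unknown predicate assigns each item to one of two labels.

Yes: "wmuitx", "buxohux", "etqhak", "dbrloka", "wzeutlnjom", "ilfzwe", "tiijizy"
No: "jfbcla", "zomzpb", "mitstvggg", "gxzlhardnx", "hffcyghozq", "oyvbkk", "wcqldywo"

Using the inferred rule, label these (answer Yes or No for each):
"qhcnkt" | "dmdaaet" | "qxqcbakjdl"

No, Yes, No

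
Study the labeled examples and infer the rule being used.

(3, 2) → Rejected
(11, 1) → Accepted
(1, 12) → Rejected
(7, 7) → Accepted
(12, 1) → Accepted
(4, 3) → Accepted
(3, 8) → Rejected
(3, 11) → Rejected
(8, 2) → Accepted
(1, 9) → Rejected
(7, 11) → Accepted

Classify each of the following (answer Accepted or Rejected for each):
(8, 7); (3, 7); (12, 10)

Accepted, Rejected, Accepted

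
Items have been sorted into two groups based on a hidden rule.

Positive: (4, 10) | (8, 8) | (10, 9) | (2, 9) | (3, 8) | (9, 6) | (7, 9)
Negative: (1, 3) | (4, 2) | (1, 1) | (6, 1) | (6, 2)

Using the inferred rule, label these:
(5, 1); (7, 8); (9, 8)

One predicate separates the groups cleanly: sum ≥ 11.

Negative, Positive, Positive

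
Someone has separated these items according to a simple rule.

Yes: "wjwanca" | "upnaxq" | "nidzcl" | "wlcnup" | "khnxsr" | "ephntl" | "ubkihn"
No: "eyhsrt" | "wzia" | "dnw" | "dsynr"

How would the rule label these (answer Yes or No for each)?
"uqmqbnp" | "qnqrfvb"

One predicate separates the groups cleanly: length ≥ 6 AND contains 'n'.
Yes: "uqmqbnp", since length 7, has 'n'. Yes: "qnqrfvb", since length 7, has 'n'.

Yes, Yes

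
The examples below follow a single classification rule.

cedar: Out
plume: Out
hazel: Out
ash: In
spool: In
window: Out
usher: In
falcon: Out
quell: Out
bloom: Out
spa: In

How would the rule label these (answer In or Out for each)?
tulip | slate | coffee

Out, In, Out

The common property of the 'In' items is: contains 's'. No 'Out' item has it.
tulip: Out (no 's').
slate: In (has 's').
coffee: Out (no 's').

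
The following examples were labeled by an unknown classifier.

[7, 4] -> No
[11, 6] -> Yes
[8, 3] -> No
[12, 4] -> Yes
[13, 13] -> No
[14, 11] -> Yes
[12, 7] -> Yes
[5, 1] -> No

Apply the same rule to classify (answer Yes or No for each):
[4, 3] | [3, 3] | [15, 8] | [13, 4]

No, No, Yes, Yes

The rule appears to be: first > second AND sum ≥ 16.
[4, 3]: No (4 > 3, 4+3 = 7).
[3, 3]: No (3 = 3, 3+3 = 6).
[15, 8]: Yes (15 > 8, 15+8 = 23).
[13, 4]: Yes (13 > 4, 13+4 = 17).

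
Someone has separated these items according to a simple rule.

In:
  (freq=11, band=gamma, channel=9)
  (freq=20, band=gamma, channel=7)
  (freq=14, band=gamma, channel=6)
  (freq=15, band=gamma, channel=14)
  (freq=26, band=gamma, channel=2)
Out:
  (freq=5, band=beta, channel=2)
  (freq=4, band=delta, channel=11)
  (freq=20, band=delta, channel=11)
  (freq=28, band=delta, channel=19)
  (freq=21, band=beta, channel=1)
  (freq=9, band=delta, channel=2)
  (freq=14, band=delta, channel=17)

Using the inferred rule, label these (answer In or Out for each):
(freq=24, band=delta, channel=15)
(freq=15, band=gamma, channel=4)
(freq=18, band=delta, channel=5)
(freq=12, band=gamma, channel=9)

The classifier is using: band is gamma.
(freq=24, band=delta, channel=15) → band is delta → Out. (freq=15, band=gamma, channel=4) → band is gamma → In. (freq=18, band=delta, channel=5) → band is delta → Out. (freq=12, band=gamma, channel=9) → band is gamma → In.

Out, In, Out, In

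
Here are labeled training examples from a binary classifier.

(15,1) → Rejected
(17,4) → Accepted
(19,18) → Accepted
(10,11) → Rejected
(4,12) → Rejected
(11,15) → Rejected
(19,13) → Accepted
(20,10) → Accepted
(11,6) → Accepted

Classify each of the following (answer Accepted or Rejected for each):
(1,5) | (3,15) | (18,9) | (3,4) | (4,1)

The distinguishing property — first > second AND sum ≥ 17 — holds for all the 'Accepted' cases and none of the 'Rejected' cases.
(1,5): 1 < 5, 1+5 = 6 — does not satisfy this, so Rejected. (3,15): 3 < 15, 3+15 = 18 — does not satisfy this, so Rejected. (18,9): 18 > 9, 18+9 = 27 — fits, so Accepted. (3,4): 3 < 4, 3+4 = 7 — does not satisfy this, so Rejected. (4,1): 4 > 1, 4+1 = 5 — does not satisfy this, so Rejected.

Rejected, Rejected, Accepted, Rejected, Rejected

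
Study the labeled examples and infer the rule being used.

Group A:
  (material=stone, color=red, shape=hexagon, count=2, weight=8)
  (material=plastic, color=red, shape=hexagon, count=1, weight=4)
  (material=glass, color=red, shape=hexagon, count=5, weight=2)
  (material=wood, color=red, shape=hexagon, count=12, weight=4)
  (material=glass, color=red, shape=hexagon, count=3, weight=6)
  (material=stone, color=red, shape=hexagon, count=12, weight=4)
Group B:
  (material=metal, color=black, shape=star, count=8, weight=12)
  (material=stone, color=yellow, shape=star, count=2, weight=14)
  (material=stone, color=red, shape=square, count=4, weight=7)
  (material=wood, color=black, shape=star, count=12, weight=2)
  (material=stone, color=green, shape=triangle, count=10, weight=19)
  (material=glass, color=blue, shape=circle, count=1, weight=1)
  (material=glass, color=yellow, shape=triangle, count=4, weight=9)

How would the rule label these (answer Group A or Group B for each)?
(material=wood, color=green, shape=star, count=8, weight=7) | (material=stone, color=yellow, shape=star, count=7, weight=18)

One predicate separates the groups cleanly: shape is hexagon.

Group B, Group B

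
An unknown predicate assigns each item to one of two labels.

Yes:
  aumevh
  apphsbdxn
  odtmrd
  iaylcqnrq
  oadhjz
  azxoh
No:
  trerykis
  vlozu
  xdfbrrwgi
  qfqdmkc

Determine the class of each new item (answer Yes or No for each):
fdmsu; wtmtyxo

The pattern is that an item is 'Yes' exactly when: starts with a vowel.

No, No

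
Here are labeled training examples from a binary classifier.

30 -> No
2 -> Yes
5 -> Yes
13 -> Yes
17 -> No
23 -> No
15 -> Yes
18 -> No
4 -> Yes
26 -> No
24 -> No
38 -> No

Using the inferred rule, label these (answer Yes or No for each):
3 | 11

All 'Yes' examples share one property — at most 15 — and every 'No' example lacks it.
3 — 3 ≤ 15, hence Yes.
11 — 11 ≤ 15, hence Yes.

Yes, Yes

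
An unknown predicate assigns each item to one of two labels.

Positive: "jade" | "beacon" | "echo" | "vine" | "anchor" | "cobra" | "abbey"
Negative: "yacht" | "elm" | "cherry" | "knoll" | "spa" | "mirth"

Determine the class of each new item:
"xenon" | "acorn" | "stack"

Positive, Positive, Negative

The pattern is that an item is 'Positive' exactly when: has ≥ 2 vowels.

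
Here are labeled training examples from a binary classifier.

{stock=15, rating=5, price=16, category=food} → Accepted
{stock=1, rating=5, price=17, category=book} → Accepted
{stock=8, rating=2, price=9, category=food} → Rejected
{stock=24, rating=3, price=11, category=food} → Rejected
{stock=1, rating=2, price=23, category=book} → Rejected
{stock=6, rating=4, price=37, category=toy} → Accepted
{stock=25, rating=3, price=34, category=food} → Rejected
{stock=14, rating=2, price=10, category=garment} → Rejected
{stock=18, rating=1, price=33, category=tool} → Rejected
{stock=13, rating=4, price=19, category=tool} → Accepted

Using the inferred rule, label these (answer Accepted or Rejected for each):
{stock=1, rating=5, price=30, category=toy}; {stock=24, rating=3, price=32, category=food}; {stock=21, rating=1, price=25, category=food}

Accepted, Rejected, Rejected

The common property of the 'Accepted' items is: rating ≥ 4. No 'Rejected' item has it.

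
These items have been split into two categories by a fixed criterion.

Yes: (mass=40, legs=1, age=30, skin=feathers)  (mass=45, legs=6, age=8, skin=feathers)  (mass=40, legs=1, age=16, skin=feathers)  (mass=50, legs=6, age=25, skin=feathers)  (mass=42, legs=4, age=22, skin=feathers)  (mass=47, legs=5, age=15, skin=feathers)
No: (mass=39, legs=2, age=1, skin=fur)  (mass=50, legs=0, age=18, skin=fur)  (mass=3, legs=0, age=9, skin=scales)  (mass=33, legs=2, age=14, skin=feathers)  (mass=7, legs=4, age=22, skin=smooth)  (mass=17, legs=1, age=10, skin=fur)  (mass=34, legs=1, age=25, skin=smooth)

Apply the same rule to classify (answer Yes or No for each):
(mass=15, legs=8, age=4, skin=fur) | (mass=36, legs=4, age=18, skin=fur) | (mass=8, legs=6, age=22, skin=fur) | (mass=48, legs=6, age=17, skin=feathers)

All 'Yes' examples share one property — skin is feathers AND mass ≥ 34 — and every 'No' example lacks it.

No, No, No, Yes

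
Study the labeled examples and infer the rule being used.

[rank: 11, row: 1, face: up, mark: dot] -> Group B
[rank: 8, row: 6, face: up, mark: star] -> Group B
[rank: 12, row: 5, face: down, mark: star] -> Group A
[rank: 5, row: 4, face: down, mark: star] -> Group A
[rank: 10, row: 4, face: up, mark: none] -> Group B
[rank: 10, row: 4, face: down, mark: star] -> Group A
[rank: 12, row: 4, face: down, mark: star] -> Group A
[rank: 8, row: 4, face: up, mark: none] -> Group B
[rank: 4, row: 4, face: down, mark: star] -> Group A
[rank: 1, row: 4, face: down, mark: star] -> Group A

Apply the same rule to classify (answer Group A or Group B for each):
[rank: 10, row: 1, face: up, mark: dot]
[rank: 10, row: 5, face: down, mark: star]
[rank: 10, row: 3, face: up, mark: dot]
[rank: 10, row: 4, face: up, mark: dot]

'Group A' ⟺ face is down.
[rank: 10, row: 1, face: up, mark: dot]: face is up, doesn't match → Group B.
[rank: 10, row: 5, face: down, mark: star]: face is down, has this property → Group A.
[rank: 10, row: 3, face: up, mark: dot]: face is up, doesn't match → Group B.
[rank: 10, row: 4, face: up, mark: dot]: face is up, doesn't match → Group B.

Group B, Group A, Group B, Group B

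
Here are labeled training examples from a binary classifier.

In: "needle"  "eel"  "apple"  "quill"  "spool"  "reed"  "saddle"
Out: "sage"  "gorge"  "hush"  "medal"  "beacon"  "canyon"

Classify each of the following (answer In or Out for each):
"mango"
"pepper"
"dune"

Out, In, Out

The distinguishing property — has a double letter — holds for all the 'In' cases and none of the 'Out' cases.
"mango": no doubled letter, doesn't qualify → Out.
"pepper": 'pp' doubled, checks out → In.
"dune": no doubled letter, doesn't qualify → Out.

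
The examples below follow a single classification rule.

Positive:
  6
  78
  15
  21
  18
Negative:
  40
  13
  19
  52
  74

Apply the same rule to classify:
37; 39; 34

The rule appears to be: multiple of 3.
37: Negative (37 = 3·12 + 1). 39: Positive (39 = 3·13). 34: Negative (34 = 3·11 + 1).

Negative, Positive, Negative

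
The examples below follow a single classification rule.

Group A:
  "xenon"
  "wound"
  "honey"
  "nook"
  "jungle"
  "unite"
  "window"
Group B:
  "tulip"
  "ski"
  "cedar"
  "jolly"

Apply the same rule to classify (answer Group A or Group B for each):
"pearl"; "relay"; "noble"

Comparing the two groups points to one rule — contains 'n'.
"pearl" — no 'n', hence Group B. "relay" — no 'n', hence Group B. "noble" — has 'n', hence Group A.

Group B, Group B, Group A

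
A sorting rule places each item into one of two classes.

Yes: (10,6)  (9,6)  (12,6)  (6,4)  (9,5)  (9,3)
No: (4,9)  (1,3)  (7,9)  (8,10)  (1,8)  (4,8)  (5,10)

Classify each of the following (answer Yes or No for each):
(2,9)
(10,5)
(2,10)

All 'Yes' examples share one property — first > second — and every 'No' example lacks it.
(2,9): 2 < 9, doesn't match → No. (10,5): 10 > 5, checks out → Yes. (2,10): 2 < 10, doesn't match → No.

No, Yes, No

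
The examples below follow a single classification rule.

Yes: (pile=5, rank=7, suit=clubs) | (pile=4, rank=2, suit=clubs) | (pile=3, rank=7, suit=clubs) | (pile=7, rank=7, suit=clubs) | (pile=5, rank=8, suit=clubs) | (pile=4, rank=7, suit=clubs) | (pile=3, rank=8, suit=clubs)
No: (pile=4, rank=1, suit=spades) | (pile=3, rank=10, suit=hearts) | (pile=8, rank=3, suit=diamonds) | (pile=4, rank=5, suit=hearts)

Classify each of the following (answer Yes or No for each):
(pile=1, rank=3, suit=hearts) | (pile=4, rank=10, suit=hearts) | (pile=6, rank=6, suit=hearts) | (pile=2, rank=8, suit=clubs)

No, No, No, Yes

The simplest hypothesis consistent with all the labels is: suit is clubs.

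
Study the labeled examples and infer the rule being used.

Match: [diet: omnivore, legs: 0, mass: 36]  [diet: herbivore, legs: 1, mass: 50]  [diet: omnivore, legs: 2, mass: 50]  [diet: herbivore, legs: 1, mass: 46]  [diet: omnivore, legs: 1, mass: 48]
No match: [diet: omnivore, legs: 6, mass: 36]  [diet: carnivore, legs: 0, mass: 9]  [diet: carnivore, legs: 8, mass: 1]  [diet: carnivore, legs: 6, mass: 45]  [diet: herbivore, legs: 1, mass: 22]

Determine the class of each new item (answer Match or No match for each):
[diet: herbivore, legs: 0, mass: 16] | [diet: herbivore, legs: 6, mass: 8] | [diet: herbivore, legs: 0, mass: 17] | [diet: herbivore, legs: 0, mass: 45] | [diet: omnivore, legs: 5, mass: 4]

The classifier is using: legs ≤ 2 AND mass ≥ 36.
[diet: herbivore, legs: 0, mass: 16] — legs = 0, mass = 16, hence No match. [diet: herbivore, legs: 6, mass: 8] — legs = 6, mass = 8, hence No match. [diet: herbivore, legs: 0, mass: 17] — legs = 0, mass = 17, hence No match. [diet: herbivore, legs: 0, mass: 45] — legs = 0, mass = 45, hence Match. [diet: omnivore, legs: 5, mass: 4] — legs = 5, mass = 4, hence No match.

No match, No match, No match, Match, No match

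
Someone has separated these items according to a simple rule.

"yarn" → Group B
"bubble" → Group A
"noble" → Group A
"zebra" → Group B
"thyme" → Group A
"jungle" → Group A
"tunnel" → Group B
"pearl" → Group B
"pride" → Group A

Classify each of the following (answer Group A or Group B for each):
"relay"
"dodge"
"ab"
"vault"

Group B, Group A, Group B, Group B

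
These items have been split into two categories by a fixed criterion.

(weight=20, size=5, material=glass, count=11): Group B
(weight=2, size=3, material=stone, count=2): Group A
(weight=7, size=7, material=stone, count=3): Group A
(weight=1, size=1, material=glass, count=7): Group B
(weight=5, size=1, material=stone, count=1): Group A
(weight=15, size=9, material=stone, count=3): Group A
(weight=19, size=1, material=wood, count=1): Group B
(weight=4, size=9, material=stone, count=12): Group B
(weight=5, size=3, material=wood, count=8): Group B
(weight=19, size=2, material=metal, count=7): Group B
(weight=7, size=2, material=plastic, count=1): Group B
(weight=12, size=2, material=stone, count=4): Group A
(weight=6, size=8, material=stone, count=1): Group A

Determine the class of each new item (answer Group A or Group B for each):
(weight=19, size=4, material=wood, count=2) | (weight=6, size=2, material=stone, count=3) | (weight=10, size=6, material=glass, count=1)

A rule that fits every label: material is stone AND count ≤ 4 — true of each 'Group A' example, false of each 'Group B' one.

Group B, Group A, Group B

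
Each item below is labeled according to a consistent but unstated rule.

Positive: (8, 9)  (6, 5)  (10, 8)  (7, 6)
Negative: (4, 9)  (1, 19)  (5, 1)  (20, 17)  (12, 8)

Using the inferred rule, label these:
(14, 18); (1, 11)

All 'Positive' examples share one property — |first − second| ≤ 2 — and every 'Negative' example lacks it.
Negative: (14, 18), since |14−18| = 4.
Negative: (1, 11), since |1−11| = 10.

Negative, Negative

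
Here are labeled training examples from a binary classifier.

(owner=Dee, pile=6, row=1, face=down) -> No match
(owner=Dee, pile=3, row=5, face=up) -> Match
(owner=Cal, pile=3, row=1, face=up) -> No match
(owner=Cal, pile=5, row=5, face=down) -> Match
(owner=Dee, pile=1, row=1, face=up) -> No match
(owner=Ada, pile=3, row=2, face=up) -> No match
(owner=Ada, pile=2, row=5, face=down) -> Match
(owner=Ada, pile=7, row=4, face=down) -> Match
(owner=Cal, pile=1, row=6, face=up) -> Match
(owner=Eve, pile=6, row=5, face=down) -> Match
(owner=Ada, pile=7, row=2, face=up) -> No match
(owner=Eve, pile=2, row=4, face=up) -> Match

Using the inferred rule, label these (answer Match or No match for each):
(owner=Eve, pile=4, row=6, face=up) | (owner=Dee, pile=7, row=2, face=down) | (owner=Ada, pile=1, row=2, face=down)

Match, No match, No match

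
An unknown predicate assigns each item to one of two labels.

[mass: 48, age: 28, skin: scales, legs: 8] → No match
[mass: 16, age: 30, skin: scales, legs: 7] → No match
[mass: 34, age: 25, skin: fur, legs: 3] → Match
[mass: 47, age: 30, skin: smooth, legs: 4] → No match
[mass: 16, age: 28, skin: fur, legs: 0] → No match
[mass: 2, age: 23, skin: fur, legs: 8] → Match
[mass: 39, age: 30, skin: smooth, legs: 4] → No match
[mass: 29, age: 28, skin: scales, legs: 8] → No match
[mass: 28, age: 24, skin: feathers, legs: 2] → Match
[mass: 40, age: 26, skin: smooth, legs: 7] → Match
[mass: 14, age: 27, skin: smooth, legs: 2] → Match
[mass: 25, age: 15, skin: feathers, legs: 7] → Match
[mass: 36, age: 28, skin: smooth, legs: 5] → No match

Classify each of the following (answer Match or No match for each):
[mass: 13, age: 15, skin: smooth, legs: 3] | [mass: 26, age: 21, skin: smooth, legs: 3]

The simplest hypothesis consistent with all the labels is: age ≤ 27.
[mass: 13, age: 15, skin: smooth, legs: 3]: age = 15, checks out → Match. [mass: 26, age: 21, skin: smooth, legs: 3]: age = 21, checks out → Match.

Match, Match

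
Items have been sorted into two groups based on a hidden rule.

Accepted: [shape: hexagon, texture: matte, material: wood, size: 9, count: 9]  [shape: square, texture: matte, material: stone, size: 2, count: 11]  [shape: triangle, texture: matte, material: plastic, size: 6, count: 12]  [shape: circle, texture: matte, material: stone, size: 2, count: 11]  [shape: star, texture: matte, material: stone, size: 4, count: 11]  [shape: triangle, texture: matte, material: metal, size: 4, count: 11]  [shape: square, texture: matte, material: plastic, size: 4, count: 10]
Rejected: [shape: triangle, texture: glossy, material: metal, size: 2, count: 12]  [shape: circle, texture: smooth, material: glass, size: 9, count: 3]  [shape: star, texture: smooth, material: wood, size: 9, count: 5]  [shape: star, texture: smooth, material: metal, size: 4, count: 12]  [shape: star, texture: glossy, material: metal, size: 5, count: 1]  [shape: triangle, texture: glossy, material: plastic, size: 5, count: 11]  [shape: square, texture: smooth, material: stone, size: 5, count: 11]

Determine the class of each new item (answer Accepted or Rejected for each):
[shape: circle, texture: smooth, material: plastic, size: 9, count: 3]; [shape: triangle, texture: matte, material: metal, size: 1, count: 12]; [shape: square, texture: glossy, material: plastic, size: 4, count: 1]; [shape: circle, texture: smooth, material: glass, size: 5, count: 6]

Rejected, Accepted, Rejected, Rejected

The common property of the 'Accepted' items is: texture is matte. No 'Rejected' item has it.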